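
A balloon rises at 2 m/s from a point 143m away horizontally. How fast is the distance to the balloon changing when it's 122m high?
244√35333/35333 ≈ 1.298 m/s

z² = 143² + y²
z = √(143² + 122²) = √35333
dz/dt = y/z · dy/dt = 122/√35333 · 2 = 244√35333/35333 ≈ 1.298 m/s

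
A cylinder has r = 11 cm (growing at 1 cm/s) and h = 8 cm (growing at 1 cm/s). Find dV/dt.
297π cm³/s

V = πr²h
dV/dt = 2πrh·dr/dt + πr²·dh/dt
= 2π(11)(8)(1) + π(11)²(1)
= 297π cm³/s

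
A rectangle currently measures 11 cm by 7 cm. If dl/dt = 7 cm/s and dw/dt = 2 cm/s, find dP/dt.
18 cm/s

P = 2(l + w)
dP/dt = 2(dl/dt + dw/dt) = 2(7 + 2) = 18 cm/s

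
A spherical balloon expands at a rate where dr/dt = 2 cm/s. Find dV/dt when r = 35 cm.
9800π cm³/s

V = (4/3)πr³
dV/dt = dV/dr · dr/dt = 4πr² · 2
At r = 35: dV/dt = 9800π cm³/s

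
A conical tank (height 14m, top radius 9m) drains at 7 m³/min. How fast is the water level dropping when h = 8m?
343/(1296π) ≈ 0.08424 m/min

r/h = 9/14, so r = (9/14)h
V = (1/3)πr²h = (1/3)π((9/14)h)²h = (27/196)πh³
dV/dh = (81/196)πh²
dh/dt = (dV/dt)/(dV/dh) = -7/((81/196)π·8²) = -343/(1296π) m/min
The level is dropping at 343/(1296π) ≈ 0.08424 m/min.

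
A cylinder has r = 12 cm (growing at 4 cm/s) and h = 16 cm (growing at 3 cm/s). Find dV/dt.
1968π cm³/s

V = πr²h
dV/dt = 2πrh·dr/dt + πr²·dh/dt
= 2π(12)(16)(4) + π(12)²(3)
= 1968π cm³/s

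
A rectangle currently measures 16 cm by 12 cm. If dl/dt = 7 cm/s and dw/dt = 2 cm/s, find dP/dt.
18 cm/s

P = 2(l + w)
dP/dt = 2(dl/dt + dw/dt) = 2(7 + 2) = 18 cm/s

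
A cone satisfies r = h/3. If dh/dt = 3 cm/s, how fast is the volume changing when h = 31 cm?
961π/3 cm³/s

V = (1/3)π(h/3)²h = πh³/27
dV/dt = πh²/9 · 3
At h = 31: dV/dt = 961π/3 cm³/s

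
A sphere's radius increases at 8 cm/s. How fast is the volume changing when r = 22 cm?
15488π cm³/s

V = (4/3)πr³
dV/dt = dV/dr · dr/dt = 4πr² · 8
At r = 22: dV/dt = 15488π cm³/s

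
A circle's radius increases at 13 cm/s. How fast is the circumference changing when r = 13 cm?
26π cm/s

C = 2πr
dC/dt = 2π · dr/dt = 2π · 13 = 26π cm/s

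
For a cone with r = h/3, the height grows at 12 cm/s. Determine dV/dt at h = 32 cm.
4096π/3 cm³/s

V = (1/3)π(h/3)²h = πh³/27
dV/dt = πh²/9 · 12
At h = 32: dV/dt = 4096π/3 cm³/s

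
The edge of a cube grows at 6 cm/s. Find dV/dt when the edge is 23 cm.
9522 cm³/s

V = s³
dV/dt = 3s² · ds/dt = 3·23²·6 = 9522 cm³/s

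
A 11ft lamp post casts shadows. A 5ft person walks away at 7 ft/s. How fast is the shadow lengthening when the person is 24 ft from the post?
35/6 ft/s

By similar triangles: 11/(x+s) = 5/s
Solving: s = 5x/6
ds/dt = 5/6 · dx/dt = 5/6 · 7 = 35/6 ft/s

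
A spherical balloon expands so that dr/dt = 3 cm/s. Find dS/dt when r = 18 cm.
432π cm²/s

S = 4πr²
dS/dt = dS/dr · dr/dt = 8πr · 3
At r = 18: dS/dt = 432π cm²/s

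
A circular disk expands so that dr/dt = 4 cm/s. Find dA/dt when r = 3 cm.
24π cm²/s

A = πr²
dA/dt = 2πr · dr/dt = 2π(3)(4) = 24π cm²/s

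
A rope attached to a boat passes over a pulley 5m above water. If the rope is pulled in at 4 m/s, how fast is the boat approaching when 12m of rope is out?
48√119/119 ≈ 4.4 m/s

rope² = x² + 5²
x = √(12² - 5²) = √119
dx/dt = (rope/x) · d(rope)/dt = (12/√119) · (-4) = -48√119/119 m/s
The boat approaches at 48√119/119 ≈ 4.4 m/s.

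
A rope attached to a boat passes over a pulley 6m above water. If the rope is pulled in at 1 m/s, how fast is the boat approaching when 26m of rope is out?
13√10/40 ≈ 1.028 m/s

rope² = x² + 6²
x = √(26² - 6²) = 8√10
dx/dt = (rope/x) · d(rope)/dt = (26/(8√10)) · (-1) = -13√10/40 m/s
The boat approaches at 13√10/40 ≈ 1.028 m/s.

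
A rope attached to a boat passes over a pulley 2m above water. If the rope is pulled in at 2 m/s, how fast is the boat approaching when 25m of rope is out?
50√69/207 ≈ 2.006 m/s

rope² = x² + 2²
x = √(25² - 2²) = 3√69
dx/dt = (rope/x) · d(rope)/dt = (25/(3√69)) · (-2) = -50√69/207 m/s
The boat approaches at 50√69/207 ≈ 2.006 m/s.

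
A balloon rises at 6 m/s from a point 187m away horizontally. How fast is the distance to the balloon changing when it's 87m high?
261√42538/21269 ≈ 2.531 m/s

z² = 187² + y²
z = √(187² + 87²) = √42538
dz/dt = y/z · dy/dt = 87/√42538 · 6 = 261√42538/21269 ≈ 2.531 m/s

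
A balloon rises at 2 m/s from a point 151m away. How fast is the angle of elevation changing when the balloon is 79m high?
0.010399 rad/s

tan(θ) = y/151
sec²(θ) · dθ/dt = (1/151) · dy/dt
dθ/dt = cos²(θ)/151 · 2 = 151/(151² + 79²) · 2
dθ/dt = 0.010399 rad/s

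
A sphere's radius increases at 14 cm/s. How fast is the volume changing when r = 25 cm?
35000π cm³/s

V = (4/3)πr³
dV/dt = dV/dr · dr/dt = 4πr² · 14
At r = 25: dV/dt = 35000π cm³/s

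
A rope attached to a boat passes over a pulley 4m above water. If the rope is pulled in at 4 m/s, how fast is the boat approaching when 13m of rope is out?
52√17/51 ≈ 4.204 m/s

rope² = x² + 4²
x = √(13² - 4²) = 3√17
dx/dt = (rope/x) · d(rope)/dt = (13/(3√17)) · (-4) = -52√17/51 m/s
The boat approaches at 52√17/51 ≈ 4.204 m/s.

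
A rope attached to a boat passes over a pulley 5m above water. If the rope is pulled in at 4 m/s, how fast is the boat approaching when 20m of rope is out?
16√15/15 ≈ 4.131 m/s

rope² = x² + 5²
x = √(20² - 5²) = 5√15
dx/dt = (rope/x) · d(rope)/dt = (20/(5√15)) · (-4) = -16√15/15 m/s
The boat approaches at 16√15/15 ≈ 4.131 m/s.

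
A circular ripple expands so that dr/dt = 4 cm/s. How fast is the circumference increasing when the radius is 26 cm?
8π cm/s

C = 2πr
dC/dt = 2π · dr/dt = 2π · 4 = 8π cm/s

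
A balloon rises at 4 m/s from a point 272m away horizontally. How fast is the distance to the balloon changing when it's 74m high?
148√19865/19865 ≈ 1.05 m/s

z² = 272² + y²
z = √(272² + 74²) = 2√19865
dz/dt = y/z · dy/dt = 74/(2√19865) · 4 = 148√19865/19865 ≈ 1.05 m/s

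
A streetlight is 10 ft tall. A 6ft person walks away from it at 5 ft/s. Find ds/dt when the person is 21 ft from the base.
15/2 ft/s

By similar triangles: 10/(x+s) = 6/s
Solving: s = 6x/4
ds/dt = 6/4 · dx/dt = 3/2 · 5 = 15/2 ft/s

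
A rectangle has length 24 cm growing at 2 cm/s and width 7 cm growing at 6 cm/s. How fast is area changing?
158 cm²/s

A = lw
dA/dt = w·dl/dt + l·dw/dt = 7·2 + 24·6 = 158 cm²/s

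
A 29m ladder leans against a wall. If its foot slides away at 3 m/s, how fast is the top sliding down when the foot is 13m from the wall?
13√42/56 ≈ 1.504 m/s

x² + y² = 29²
2x·dx/dt + 2y·dy/dt = 0
dy/dt = -x/y · dx/dt = -13/(4√42) · 3 = -13√42/56 m/s
The top is descending at 13√42/56 ≈ 1.504 m/s.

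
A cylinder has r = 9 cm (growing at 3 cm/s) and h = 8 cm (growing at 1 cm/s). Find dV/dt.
513π cm³/s

V = πr²h
dV/dt = 2πrh·dr/dt + πr²·dh/dt
= 2π(9)(8)(3) + π(9)²(1)
= 513π cm³/s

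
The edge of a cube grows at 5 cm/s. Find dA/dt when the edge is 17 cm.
1020 cm²/s

A = 6s²
dA/dt = 12s · ds/dt = 12·17·5 = 1020 cm²/s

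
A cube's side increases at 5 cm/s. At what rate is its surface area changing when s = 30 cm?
1800 cm²/s

A = 6s²
dA/dt = 12s · ds/dt = 12·30·5 = 1800 cm²/s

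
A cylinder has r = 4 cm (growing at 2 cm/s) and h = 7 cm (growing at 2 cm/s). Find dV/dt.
144π cm³/s

V = πr²h
dV/dt = 2πrh·dr/dt + πr²·dh/dt
= 2π(4)(7)(2) + π(4)²(2)
= 144π cm³/s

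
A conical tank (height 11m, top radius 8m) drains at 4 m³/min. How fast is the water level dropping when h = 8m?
121/(1024π) ≈ 0.03761 m/min

r/h = 8/11, so r = (8/11)h
V = (1/3)πr²h = (1/3)π((8/11)h)²h = (64/363)πh³
dV/dh = (64/121)πh²
dh/dt = (dV/dt)/(dV/dh) = -4/((64/121)π·8²) = -121/(1024π) m/min
The level is dropping at 121/(1024π) ≈ 0.03761 m/min.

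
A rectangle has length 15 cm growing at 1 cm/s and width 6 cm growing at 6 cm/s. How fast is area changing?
96 cm²/s

A = lw
dA/dt = w·dl/dt + l·dw/dt = 6·1 + 15·6 = 96 cm²/s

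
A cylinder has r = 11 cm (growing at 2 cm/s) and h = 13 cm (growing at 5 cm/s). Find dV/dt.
1177π cm³/s

V = πr²h
dV/dt = 2πrh·dr/dt + πr²·dh/dt
= 2π(11)(13)(2) + π(11)²(5)
= 1177π cm³/s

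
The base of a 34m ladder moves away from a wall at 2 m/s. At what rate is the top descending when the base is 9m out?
18√43/215 ≈ 0.549 m/s

x² + y² = 34²
2x·dx/dt + 2y·dy/dt = 0
dy/dt = -x/y · dx/dt = -9/(5√43) · 2 = -18√43/215 m/s
The top is descending at 18√43/215 ≈ 0.549 m/s.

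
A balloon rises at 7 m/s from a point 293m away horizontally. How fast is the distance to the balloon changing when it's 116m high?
812√99305/99305 ≈ 2.577 m/s

z² = 293² + y²
z = √(293² + 116²) = √99305
dz/dt = y/z · dy/dt = 116/√99305 · 7 = 812√99305/99305 ≈ 2.577 m/s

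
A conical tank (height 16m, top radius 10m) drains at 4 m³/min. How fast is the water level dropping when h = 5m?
256/(625π) ≈ 0.1304 m/min

r/h = 10/16, so r = (5/8)h
V = (1/3)πr²h = (1/3)π((5/8)h)²h = (25/192)πh³
dV/dh = (25/64)πh²
dh/dt = (dV/dt)/(dV/dh) = -4/((25/64)π·5²) = -256/(625π) m/min
The level is dropping at 256/(625π) ≈ 0.1304 m/min.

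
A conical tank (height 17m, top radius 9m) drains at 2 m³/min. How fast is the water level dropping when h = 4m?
289/(648π) ≈ 0.142 m/min

r/h = 9/17, so r = (9/17)h
V = (1/3)πr²h = (1/3)π((9/17)h)²h = (27/289)πh³
dV/dh = (81/289)πh²
dh/dt = (dV/dt)/(dV/dh) = -2/((81/289)π·4²) = -289/(648π) m/min
The level is dropping at 289/(648π) ≈ 0.142 m/min.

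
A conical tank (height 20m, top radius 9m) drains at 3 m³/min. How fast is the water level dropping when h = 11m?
400/(3267π) ≈ 0.03897 m/min

r/h = 9/20, so r = (9/20)h
V = (1/3)πr²h = (1/3)π((9/20)h)²h = (27/400)πh³
dV/dh = (81/400)πh²
dh/dt = (dV/dt)/(dV/dh) = -3/((81/400)π·11²) = -400/(3267π) m/min
The level is dropping at 400/(3267π) ≈ 0.03897 m/min.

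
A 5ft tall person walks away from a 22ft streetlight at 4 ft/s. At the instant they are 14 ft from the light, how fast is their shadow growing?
20/17 ft/s

By similar triangles: 22/(x+s) = 5/s
Solving: s = 5x/17
ds/dt = 5/17 · dx/dt = 5/17 · 4 = 20/17 ft/s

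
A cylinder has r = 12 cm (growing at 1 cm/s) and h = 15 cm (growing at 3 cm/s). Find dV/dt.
792π cm³/s

V = πr²h
dV/dt = 2πrh·dr/dt + πr²·dh/dt
= 2π(12)(15)(1) + π(12)²(3)
= 792π cm³/s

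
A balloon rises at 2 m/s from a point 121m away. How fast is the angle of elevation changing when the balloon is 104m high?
0.009506 rad/s

tan(θ) = y/121
sec²(θ) · dθ/dt = (1/121) · dy/dt
dθ/dt = cos²(θ)/121 · 2 = 121/(121² + 104²) · 2
dθ/dt = 0.009506 rad/s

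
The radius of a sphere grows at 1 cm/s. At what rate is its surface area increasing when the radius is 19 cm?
152π cm²/s

S = 4πr²
dS/dt = dS/dr · dr/dt = 8πr · 1
At r = 19: dS/dt = 152π cm²/s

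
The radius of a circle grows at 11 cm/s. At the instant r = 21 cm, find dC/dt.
22π cm/s

C = 2πr
dC/dt = 2π · dr/dt = 2π · 11 = 22π cm/s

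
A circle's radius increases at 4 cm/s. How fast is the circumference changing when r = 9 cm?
8π cm/s

C = 2πr
dC/dt = 2π · dr/dt = 2π · 4 = 8π cm/s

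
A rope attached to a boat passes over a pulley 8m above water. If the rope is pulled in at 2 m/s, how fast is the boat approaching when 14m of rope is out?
14√33/33 ≈ 2.437 m/s

rope² = x² + 8²
x = √(14² - 8²) = 2√33
dx/dt = (rope/x) · d(rope)/dt = (14/(2√33)) · (-2) = -14√33/33 m/s
The boat approaches at 14√33/33 ≈ 2.437 m/s.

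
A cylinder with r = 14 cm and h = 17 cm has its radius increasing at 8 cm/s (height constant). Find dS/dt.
720π cm²/s

S = 2πrh + 2πr² (lateral + bases)
dS/dt = (2πh + 4πr)·dr/dt = (2π·17 + 4π·14)·8
= 720π cm²/s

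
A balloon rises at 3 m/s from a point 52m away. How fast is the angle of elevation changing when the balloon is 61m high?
0.02428 rad/s

tan(θ) = y/52
sec²(θ) · dθ/dt = (1/52) · dy/dt
dθ/dt = cos²(θ)/52 · 3 = 52/(52² + 61²) · 3
dθ/dt = 0.02428 rad/s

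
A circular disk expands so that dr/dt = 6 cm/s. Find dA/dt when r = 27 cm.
324π cm²/s

A = πr²
dA/dt = 2πr · dr/dt = 2π(27)(6) = 324π cm²/s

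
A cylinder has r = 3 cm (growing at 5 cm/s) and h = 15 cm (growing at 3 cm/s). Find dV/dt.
477π cm³/s

V = πr²h
dV/dt = 2πrh·dr/dt + πr²·dh/dt
= 2π(3)(15)(5) + π(3)²(3)
= 477π cm³/s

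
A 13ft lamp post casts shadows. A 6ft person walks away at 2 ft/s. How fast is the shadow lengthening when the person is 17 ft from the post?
12/7 ft/s

By similar triangles: 13/(x+s) = 6/s
Solving: s = 6x/7
ds/dt = 6/7 · dx/dt = 6/7 · 2 = 12/7 ft/s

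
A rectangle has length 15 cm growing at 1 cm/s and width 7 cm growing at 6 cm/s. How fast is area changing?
97 cm²/s

A = lw
dA/dt = w·dl/dt + l·dw/dt = 7·1 + 15·6 = 97 cm²/s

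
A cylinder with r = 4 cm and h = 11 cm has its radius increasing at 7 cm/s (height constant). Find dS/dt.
266π cm²/s

S = 2πrh + 2πr² (lateral + bases)
dS/dt = (2πh + 4πr)·dr/dt = (2π·11 + 4π·4)·7
= 266π cm²/s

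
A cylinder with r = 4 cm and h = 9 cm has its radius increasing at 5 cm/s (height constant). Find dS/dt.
170π cm²/s

S = 2πrh + 2πr² (lateral + bases)
dS/dt = (2πh + 4πr)·dr/dt = (2π·9 + 4π·4)·5
= 170π cm²/s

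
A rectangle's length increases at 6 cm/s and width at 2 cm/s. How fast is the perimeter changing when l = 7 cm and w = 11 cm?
16 cm/s

P = 2(l + w)
dP/dt = 2(dl/dt + dw/dt) = 2(6 + 2) = 16 cm/s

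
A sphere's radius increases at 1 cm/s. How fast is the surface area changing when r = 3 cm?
24π cm²/s

S = 4πr²
dS/dt = dS/dr · dr/dt = 8πr · 1
At r = 3: dS/dt = 24π cm²/s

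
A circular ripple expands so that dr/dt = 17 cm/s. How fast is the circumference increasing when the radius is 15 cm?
34π cm/s

C = 2πr
dC/dt = 2π · dr/dt = 2π · 17 = 34π cm/s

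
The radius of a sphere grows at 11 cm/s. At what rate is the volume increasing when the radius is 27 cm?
32076π cm³/s

V = (4/3)πr³
dV/dt = dV/dr · dr/dt = 4πr² · 11
At r = 27: dV/dt = 32076π cm³/s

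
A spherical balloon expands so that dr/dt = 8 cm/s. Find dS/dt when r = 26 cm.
1664π cm²/s

S = 4πr²
dS/dt = dS/dr · dr/dt = 8πr · 8
At r = 26: dS/dt = 1664π cm²/s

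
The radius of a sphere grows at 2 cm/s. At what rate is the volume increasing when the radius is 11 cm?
968π cm³/s

V = (4/3)πr³
dV/dt = dV/dr · dr/dt = 4πr² · 2
At r = 11: dV/dt = 968π cm³/s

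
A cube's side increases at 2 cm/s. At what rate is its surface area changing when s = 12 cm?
288 cm²/s

A = 6s²
dA/dt = 12s · ds/dt = 12·12·2 = 288 cm²/s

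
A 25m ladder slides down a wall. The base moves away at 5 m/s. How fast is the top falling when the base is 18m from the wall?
90√301/301 ≈ 5.188 m/s

x² + y² = 25²
2x·dx/dt + 2y·dy/dt = 0
dy/dt = -x/y · dx/dt = -18/√301 · 5 = -90√301/301 m/s
The top is descending at 90√301/301 ≈ 5.188 m/s.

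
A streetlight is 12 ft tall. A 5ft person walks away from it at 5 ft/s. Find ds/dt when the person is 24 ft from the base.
25/7 ft/s

By similar triangles: 12/(x+s) = 5/s
Solving: s = 5x/7
ds/dt = 5/7 · dx/dt = 5/7 · 5 = 25/7 ft/s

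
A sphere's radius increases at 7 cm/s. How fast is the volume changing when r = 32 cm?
28672π cm³/s

V = (4/3)πr³
dV/dt = dV/dr · dr/dt = 4πr² · 7
At r = 32: dV/dt = 28672π cm³/s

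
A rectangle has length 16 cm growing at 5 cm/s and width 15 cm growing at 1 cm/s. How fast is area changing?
91 cm²/s

A = lw
dA/dt = w·dl/dt + l·dw/dt = 15·5 + 16·1 = 91 cm²/s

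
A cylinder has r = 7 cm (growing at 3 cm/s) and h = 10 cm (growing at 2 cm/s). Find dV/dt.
518π cm³/s

V = πr²h
dV/dt = 2πrh·dr/dt + πr²·dh/dt
= 2π(7)(10)(3) + π(7)²(2)
= 518π cm³/s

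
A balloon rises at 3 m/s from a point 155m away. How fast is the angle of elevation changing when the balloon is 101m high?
0.013586 rad/s

tan(θ) = y/155
sec²(θ) · dθ/dt = (1/155) · dy/dt
dθ/dt = cos²(θ)/155 · 3 = 155/(155² + 101²) · 3
dθ/dt = 0.013586 rad/s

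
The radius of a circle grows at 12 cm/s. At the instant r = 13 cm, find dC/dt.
24π cm/s

C = 2πr
dC/dt = 2π · dr/dt = 2π · 12 = 24π cm/s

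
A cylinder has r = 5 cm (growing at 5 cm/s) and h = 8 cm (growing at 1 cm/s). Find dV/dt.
425π cm³/s

V = πr²h
dV/dt = 2πrh·dr/dt + πr²·dh/dt
= 2π(5)(8)(5) + π(5)²(1)
= 425π cm³/s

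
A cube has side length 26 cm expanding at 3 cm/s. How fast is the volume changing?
6084 cm³/s

V = s³
dV/dt = 3s² · ds/dt = 3·26²·3 = 6084 cm³/s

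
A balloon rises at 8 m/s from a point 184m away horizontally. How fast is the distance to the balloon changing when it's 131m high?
1048√51017/51017 ≈ 4.64 m/s

z² = 184² + y²
z = √(184² + 131²) = √51017
dz/dt = y/z · dy/dt = 131/√51017 · 8 = 1048√51017/51017 ≈ 4.64 m/s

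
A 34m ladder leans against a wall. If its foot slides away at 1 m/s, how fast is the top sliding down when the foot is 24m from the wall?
12√145/145 ≈ 0.9965 m/s

x² + y² = 34²
2x·dx/dt + 2y·dy/dt = 0
dy/dt = -x/y · dx/dt = -24/(2√145) · 1 = -12√145/145 m/s
The top is descending at 12√145/145 ≈ 0.9965 m/s.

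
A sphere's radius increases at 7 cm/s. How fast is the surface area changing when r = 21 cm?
1176π cm²/s

S = 4πr²
dS/dt = dS/dr · dr/dt = 8πr · 7
At r = 21: dS/dt = 1176π cm²/s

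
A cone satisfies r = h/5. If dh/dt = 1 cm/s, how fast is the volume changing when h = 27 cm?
729π/25 cm³/s

V = (1/3)π(h/5)²h = πh³/75
dV/dt = πh²/25 · 1
At h = 27: dV/dt = 729π/25 cm³/s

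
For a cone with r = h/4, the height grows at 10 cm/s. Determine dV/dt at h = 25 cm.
3125π/8 cm³/s

V = (1/3)π(h/4)²h = πh³/48
dV/dt = πh²/16 · 10
At h = 25: dV/dt = 3125π/8 cm³/s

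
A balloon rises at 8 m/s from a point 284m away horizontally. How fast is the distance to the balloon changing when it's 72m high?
144√5365/5365 ≈ 1.966 m/s

z² = 284² + y²
z = √(284² + 72²) = 4√5365
dz/dt = y/z · dy/dt = 72/(4√5365) · 8 = 144√5365/5365 ≈ 1.966 m/s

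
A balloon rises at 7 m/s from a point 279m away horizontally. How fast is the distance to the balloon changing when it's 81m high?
63√1042/1042 ≈ 1.952 m/s

z² = 279² + y²
z = √(279² + 81²) = 9√1042
dz/dt = y/z · dy/dt = 81/(9√1042) · 7 = 63√1042/1042 ≈ 1.952 m/s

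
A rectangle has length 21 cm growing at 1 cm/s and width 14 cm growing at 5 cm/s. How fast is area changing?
119 cm²/s

A = lw
dA/dt = w·dl/dt + l·dw/dt = 14·1 + 21·5 = 119 cm²/s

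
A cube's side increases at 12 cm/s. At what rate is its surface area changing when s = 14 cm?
2016 cm²/s

A = 6s²
dA/dt = 12s · ds/dt = 12·14·12 = 2016 cm²/s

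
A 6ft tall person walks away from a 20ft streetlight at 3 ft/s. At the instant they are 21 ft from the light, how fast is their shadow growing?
9/7 ft/s

By similar triangles: 20/(x+s) = 6/s
Solving: s = 6x/14
ds/dt = 6/14 · dx/dt = 3/7 · 3 = 9/7 ft/s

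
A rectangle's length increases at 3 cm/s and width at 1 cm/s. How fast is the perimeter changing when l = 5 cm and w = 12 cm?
8 cm/s

P = 2(l + w)
dP/dt = 2(dl/dt + dw/dt) = 2(3 + 1) = 8 cm/s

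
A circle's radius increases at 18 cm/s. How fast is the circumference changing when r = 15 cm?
36π cm/s

C = 2πr
dC/dt = 2π · dr/dt = 2π · 18 = 36π cm/s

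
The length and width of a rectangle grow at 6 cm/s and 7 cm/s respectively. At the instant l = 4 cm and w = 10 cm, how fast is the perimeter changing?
26 cm/s

P = 2(l + w)
dP/dt = 2(dl/dt + dw/dt) = 2(6 + 7) = 26 cm/s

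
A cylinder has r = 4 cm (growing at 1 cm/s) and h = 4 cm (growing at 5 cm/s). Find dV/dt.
112π cm³/s

V = πr²h
dV/dt = 2πrh·dr/dt + πr²·dh/dt
= 2π(4)(4)(1) + π(4)²(5)
= 112π cm³/s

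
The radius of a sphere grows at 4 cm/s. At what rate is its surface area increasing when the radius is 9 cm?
288π cm²/s

S = 4πr²
dS/dt = dS/dr · dr/dt = 8πr · 4
At r = 9: dS/dt = 288π cm²/s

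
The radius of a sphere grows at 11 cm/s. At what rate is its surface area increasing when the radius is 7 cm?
616π cm²/s

S = 4πr²
dS/dt = dS/dr · dr/dt = 8πr · 11
At r = 7: dS/dt = 616π cm²/s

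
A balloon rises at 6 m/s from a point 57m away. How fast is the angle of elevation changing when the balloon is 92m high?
0.029198 rad/s

tan(θ) = y/57
sec²(θ) · dθ/dt = (1/57) · dy/dt
dθ/dt = cos²(θ)/57 · 6 = 57/(57² + 92²) · 6
dθ/dt = 0.029198 rad/s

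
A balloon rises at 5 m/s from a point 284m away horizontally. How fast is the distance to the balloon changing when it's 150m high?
375√25789/25789 ≈ 2.335 m/s

z² = 284² + y²
z = √(284² + 150²) = 2√25789
dz/dt = y/z · dy/dt = 150/(2√25789) · 5 = 375√25789/25789 ≈ 2.335 m/s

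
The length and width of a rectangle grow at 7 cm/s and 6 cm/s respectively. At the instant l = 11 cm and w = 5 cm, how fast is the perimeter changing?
26 cm/s

P = 2(l + w)
dP/dt = 2(dl/dt + dw/dt) = 2(7 + 6) = 26 cm/s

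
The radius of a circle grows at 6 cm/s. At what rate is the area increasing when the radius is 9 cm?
108π cm²/s

A = πr²
dA/dt = 2πr · dr/dt = 2π(9)(6) = 108π cm²/s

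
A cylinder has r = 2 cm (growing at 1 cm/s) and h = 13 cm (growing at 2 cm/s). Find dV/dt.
60π cm³/s

V = πr²h
dV/dt = 2πrh·dr/dt + πr²·dh/dt
= 2π(2)(13)(1) + π(2)²(2)
= 60π cm³/s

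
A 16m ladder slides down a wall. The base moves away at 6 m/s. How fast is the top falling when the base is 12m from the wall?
18√7/7 ≈ 6.803 m/s

x² + y² = 16²
2x·dx/dt + 2y·dy/dt = 0
dy/dt = -x/y · dx/dt = -12/(4√7) · 6 = -18√7/7 m/s
The top is descending at 18√7/7 ≈ 6.803 m/s.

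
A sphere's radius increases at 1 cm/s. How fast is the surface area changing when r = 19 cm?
152π cm²/s

S = 4πr²
dS/dt = dS/dr · dr/dt = 8πr · 1
At r = 19: dS/dt = 152π cm²/s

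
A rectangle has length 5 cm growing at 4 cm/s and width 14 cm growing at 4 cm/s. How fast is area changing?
76 cm²/s

A = lw
dA/dt = w·dl/dt + l·dw/dt = 14·4 + 5·4 = 76 cm²/s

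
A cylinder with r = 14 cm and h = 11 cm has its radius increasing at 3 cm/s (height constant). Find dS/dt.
234π cm²/s

S = 2πrh + 2πr² (lateral + bases)
dS/dt = (2πh + 4πr)·dr/dt = (2π·11 + 4π·14)·3
= 234π cm²/s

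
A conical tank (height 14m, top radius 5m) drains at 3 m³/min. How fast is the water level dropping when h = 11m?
588/(3025π) ≈ 0.06187 m/min

r/h = 5/14, so r = (5/14)h
V = (1/3)πr²h = (1/3)π((5/14)h)²h = (25/588)πh³
dV/dh = (25/196)πh²
dh/dt = (dV/dt)/(dV/dh) = -3/((25/196)π·11²) = -588/(3025π) m/min
The level is dropping at 588/(3025π) ≈ 0.06187 m/min.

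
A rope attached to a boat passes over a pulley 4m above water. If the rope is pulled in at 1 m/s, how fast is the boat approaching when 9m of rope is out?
9√65/65 ≈ 1.116 m/s

rope² = x² + 4²
x = √(9² - 4²) = √65
dx/dt = (rope/x) · d(rope)/dt = (9/√65) · (-1) = -9√65/65 m/s
The boat approaches at 9√65/65 ≈ 1.116 m/s.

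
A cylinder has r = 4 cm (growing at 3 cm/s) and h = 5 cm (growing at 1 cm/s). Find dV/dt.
136π cm³/s

V = πr²h
dV/dt = 2πrh·dr/dt + πr²·dh/dt
= 2π(4)(5)(3) + π(4)²(1)
= 136π cm³/s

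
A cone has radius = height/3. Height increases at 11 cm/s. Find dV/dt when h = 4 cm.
176π/9 cm³/s

V = (1/3)π(h/3)²h = πh³/27
dV/dt = πh²/9 · 11
At h = 4: dV/dt = 176π/9 cm³/s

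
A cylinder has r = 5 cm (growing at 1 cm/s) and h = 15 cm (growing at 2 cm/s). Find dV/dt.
200π cm³/s

V = πr²h
dV/dt = 2πrh·dr/dt + πr²·dh/dt
= 2π(5)(15)(1) + π(5)²(2)
= 200π cm³/s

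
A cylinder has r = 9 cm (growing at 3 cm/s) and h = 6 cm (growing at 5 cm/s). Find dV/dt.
729π cm³/s

V = πr²h
dV/dt = 2πrh·dr/dt + πr²·dh/dt
= 2π(9)(6)(3) + π(9)²(5)
= 729π cm³/s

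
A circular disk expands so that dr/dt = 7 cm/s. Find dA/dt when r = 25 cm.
350π cm²/s

A = πr²
dA/dt = 2πr · dr/dt = 2π(25)(7) = 350π cm²/s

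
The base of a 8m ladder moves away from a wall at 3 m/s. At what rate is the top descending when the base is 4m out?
√3 ≈ 1.732 m/s

x² + y² = 8²
2x·dx/dt + 2y·dy/dt = 0
dy/dt = -x/y · dx/dt = -4/(4√3) · 3 = -√3 m/s
The top is descending at √3 ≈ 1.732 m/s.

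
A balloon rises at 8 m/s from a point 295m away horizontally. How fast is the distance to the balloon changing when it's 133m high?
532√104714/52357 ≈ 3.288 m/s

z² = 295² + y²
z = √(295² + 133²) = √104714
dz/dt = y/z · dy/dt = 133/√104714 · 8 = 532√104714/52357 ≈ 3.288 m/s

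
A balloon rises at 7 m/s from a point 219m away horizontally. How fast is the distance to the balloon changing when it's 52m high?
364√50665/50665 ≈ 1.617 m/s

z² = 219² + y²
z = √(219² + 52²) = √50665
dz/dt = y/z · dy/dt = 52/√50665 · 7 = 364√50665/50665 ≈ 1.617 m/s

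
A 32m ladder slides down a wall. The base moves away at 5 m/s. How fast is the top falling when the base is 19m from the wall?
95√663/663 ≈ 3.689 m/s

x² + y² = 32²
2x·dx/dt + 2y·dy/dt = 0
dy/dt = -x/y · dx/dt = -19/√663 · 5 = -95√663/663 m/s
The top is descending at 95√663/663 ≈ 3.689 m/s.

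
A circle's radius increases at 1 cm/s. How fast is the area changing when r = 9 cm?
18π cm²/s

A = πr²
dA/dt = 2πr · dr/dt = 2π(9)(1) = 18π cm²/s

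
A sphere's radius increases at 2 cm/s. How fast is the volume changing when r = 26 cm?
5408π cm³/s

V = (4/3)πr³
dV/dt = dV/dr · dr/dt = 4πr² · 2
At r = 26: dV/dt = 5408π cm³/s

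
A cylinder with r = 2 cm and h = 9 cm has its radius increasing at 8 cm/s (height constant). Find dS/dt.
208π cm²/s

S = 2πrh + 2πr² (lateral + bases)
dS/dt = (2πh + 4πr)·dr/dt = (2π·9 + 4π·2)·8
= 208π cm²/s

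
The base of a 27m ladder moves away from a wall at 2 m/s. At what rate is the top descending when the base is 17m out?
17√110/110 ≈ 1.621 m/s

x² + y² = 27²
2x·dx/dt + 2y·dy/dt = 0
dy/dt = -x/y · dx/dt = -17/(2√110) · 2 = -17√110/110 m/s
The top is descending at 17√110/110 ≈ 1.621 m/s.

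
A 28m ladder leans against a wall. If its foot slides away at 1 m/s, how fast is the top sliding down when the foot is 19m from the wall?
19√47/141 ≈ 0.9238 m/s

x² + y² = 28²
2x·dx/dt + 2y·dy/dt = 0
dy/dt = -x/y · dx/dt = -19/(3√47) · 1 = -19√47/141 m/s
The top is descending at 19√47/141 ≈ 0.9238 m/s.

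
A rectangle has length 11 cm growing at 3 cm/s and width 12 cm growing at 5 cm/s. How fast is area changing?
91 cm²/s

A = lw
dA/dt = w·dl/dt + l·dw/dt = 12·3 + 11·5 = 91 cm²/s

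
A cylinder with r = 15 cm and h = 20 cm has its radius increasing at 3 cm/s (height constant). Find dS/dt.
300π cm²/s

S = 2πrh + 2πr² (lateral + bases)
dS/dt = (2πh + 4πr)·dr/dt = (2π·20 + 4π·15)·3
= 300π cm²/s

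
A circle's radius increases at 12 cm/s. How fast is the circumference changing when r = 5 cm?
24π cm/s

C = 2πr
dC/dt = 2π · dr/dt = 2π · 12 = 24π cm/s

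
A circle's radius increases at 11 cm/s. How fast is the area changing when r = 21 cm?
462π cm²/s

A = πr²
dA/dt = 2πr · dr/dt = 2π(21)(11) = 462π cm²/s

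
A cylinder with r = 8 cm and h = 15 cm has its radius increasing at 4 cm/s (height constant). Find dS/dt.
248π cm²/s

S = 2πrh + 2πr² (lateral + bases)
dS/dt = (2πh + 4πr)·dr/dt = (2π·15 + 4π·8)·4
= 248π cm²/s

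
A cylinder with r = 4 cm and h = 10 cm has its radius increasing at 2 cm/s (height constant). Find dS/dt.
72π cm²/s

S = 2πrh + 2πr² (lateral + bases)
dS/dt = (2πh + 4πr)·dr/dt = (2π·10 + 4π·4)·2
= 72π cm²/s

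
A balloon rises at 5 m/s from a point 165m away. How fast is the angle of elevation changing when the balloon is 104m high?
0.021687 rad/s

tan(θ) = y/165
sec²(θ) · dθ/dt = (1/165) · dy/dt
dθ/dt = cos²(θ)/165 · 5 = 165/(165² + 104²) · 5
dθ/dt = 0.021687 rad/s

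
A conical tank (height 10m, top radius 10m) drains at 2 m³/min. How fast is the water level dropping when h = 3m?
2/(9π) ≈ 0.07074 m/min

r/h = 10/10, so r = h
V = (1/3)πr²h = (1/3)π(h)²h = (1/3)πh³
dV/dh = πh²
dh/dt = (dV/dt)/(dV/dh) = -2/(π·3²) = -2/(9π) m/min
The level is dropping at 2/(9π) ≈ 0.07074 m/min.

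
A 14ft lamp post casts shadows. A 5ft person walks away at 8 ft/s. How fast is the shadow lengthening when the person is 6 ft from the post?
40/9 ft/s

By similar triangles: 14/(x+s) = 5/s
Solving: s = 5x/9
ds/dt = 5/9 · dx/dt = 5/9 · 8 = 40/9 ft/s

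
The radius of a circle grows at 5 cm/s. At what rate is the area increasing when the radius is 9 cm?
90π cm²/s

A = πr²
dA/dt = 2πr · dr/dt = 2π(9)(5) = 90π cm²/s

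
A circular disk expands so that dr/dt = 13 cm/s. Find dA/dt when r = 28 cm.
728π cm²/s

A = πr²
dA/dt = 2πr · dr/dt = 2π(28)(13) = 728π cm²/s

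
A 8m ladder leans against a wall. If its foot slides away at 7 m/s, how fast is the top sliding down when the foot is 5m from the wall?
35√39/39 ≈ 5.604 m/s

x² + y² = 8²
2x·dx/dt + 2y·dy/dt = 0
dy/dt = -x/y · dx/dt = -5/√39 · 7 = -35√39/39 m/s
The top is descending at 35√39/39 ≈ 5.604 m/s.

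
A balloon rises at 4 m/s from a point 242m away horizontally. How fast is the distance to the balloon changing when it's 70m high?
70√15866/7933 ≈ 1.111 m/s

z² = 242² + y²
z = √(242² + 70²) = 2√15866
dz/dt = y/z · dy/dt = 70/(2√15866) · 4 = 70√15866/7933 ≈ 1.111 m/s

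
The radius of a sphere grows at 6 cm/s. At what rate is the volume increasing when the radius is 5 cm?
600π cm³/s

V = (4/3)πr³
dV/dt = dV/dr · dr/dt = 4πr² · 6
At r = 5: dV/dt = 600π cm³/s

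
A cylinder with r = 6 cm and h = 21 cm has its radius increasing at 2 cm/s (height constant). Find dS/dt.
132π cm²/s

S = 2πrh + 2πr² (lateral + bases)
dS/dt = (2πh + 4πr)·dr/dt = (2π·21 + 4π·6)·2
= 132π cm²/s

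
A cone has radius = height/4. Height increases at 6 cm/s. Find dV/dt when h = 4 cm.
6π cm³/s

V = (1/3)π(h/4)²h = πh³/48
dV/dt = πh²/16 · 6
At h = 4: dV/dt = 6π cm³/s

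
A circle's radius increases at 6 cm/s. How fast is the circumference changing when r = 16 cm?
12π cm/s

C = 2πr
dC/dt = 2π · dr/dt = 2π · 6 = 12π cm/s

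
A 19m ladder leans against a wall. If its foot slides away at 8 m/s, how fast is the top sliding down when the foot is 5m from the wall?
10√21/21 ≈ 2.182 m/s

x² + y² = 19²
2x·dx/dt + 2y·dy/dt = 0
dy/dt = -x/y · dx/dt = -5/(4√21) · 8 = -10√21/21 m/s
The top is descending at 10√21/21 ≈ 2.182 m/s.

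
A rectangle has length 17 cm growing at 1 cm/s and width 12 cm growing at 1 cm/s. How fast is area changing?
29 cm²/s

A = lw
dA/dt = w·dl/dt + l·dw/dt = 12·1 + 17·1 = 29 cm²/s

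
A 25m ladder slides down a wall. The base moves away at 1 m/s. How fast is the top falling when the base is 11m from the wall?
11√14/84 ≈ 0.49 m/s

x² + y² = 25²
2x·dx/dt + 2y·dy/dt = 0
dy/dt = -x/y · dx/dt = -11/(6√14) · 1 = -11√14/84 m/s
The top is descending at 11√14/84 ≈ 0.49 m/s.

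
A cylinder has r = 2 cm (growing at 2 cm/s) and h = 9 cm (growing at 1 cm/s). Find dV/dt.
76π cm³/s

V = πr²h
dV/dt = 2πrh·dr/dt + πr²·dh/dt
= 2π(2)(9)(2) + π(2)²(1)
= 76π cm³/s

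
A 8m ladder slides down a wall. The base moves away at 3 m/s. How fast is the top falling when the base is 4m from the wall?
√3 ≈ 1.732 m/s

x² + y² = 8²
2x·dx/dt + 2y·dy/dt = 0
dy/dt = -x/y · dx/dt = -4/(4√3) · 3 = -√3 m/s
The top is descending at √3 ≈ 1.732 m/s.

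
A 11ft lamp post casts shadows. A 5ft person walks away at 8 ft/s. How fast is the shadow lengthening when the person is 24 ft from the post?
20/3 ft/s

By similar triangles: 11/(x+s) = 5/s
Solving: s = 5x/6
ds/dt = 5/6 · dx/dt = 5/6 · 8 = 20/3 ft/s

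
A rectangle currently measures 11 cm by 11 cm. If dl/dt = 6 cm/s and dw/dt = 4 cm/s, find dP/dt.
20 cm/s

P = 2(l + w)
dP/dt = 2(dl/dt + dw/dt) = 2(6 + 4) = 20 cm/s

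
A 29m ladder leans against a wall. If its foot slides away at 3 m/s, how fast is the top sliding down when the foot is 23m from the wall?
23√78/52 ≈ 3.906 m/s

x² + y² = 29²
2x·dx/dt + 2y·dy/dt = 0
dy/dt = -x/y · dx/dt = -23/(2√78) · 3 = -23√78/52 m/s
The top is descending at 23√78/52 ≈ 3.906 m/s.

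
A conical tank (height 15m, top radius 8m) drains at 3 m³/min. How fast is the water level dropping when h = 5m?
27/(64π) ≈ 0.1343 m/min

r/h = 8/15, so r = (8/15)h
V = (1/3)πr²h = (1/3)π((8/15)h)²h = (64/675)πh³
dV/dh = (64/225)πh²
dh/dt = (dV/dt)/(dV/dh) = -3/((64/225)π·5²) = -27/(64π) m/min
The level is dropping at 27/(64π) ≈ 0.1343 m/min.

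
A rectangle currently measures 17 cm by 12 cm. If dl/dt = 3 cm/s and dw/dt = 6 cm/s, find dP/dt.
18 cm/s

P = 2(l + w)
dP/dt = 2(dl/dt + dw/dt) = 2(3 + 6) = 18 cm/s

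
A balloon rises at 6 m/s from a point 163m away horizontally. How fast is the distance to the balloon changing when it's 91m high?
273√1394/3485 ≈ 2.925 m/s

z² = 163² + y²
z = √(163² + 91²) = 5√1394
dz/dt = y/z · dy/dt = 91/(5√1394) · 6 = 273√1394/3485 ≈ 2.925 m/s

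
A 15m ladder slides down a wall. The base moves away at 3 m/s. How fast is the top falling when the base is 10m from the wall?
6√5/5 ≈ 2.683 m/s

x² + y² = 15²
2x·dx/dt + 2y·dy/dt = 0
dy/dt = -x/y · dx/dt = -10/(5√5) · 3 = -6√5/5 m/s
The top is descending at 6√5/5 ≈ 2.683 m/s.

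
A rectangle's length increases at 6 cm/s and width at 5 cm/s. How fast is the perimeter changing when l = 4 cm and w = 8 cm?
22 cm/s

P = 2(l + w)
dP/dt = 2(dl/dt + dw/dt) = 2(6 + 5) = 22 cm/s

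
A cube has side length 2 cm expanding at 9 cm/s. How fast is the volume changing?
108 cm³/s

V = s³
dV/dt = 3s² · ds/dt = 3·2²·9 = 108 cm³/s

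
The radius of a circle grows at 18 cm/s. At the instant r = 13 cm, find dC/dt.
36π cm/s

C = 2πr
dC/dt = 2π · dr/dt = 2π · 18 = 36π cm/s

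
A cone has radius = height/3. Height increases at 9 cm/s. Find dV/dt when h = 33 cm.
1089π cm³/s

V = (1/3)π(h/3)²h = πh³/27
dV/dt = πh²/9 · 9
At h = 33: dV/dt = 1089π cm³/s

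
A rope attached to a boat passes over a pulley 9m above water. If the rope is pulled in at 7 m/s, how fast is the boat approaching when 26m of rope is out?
26√595/85 ≈ 7.461 m/s

rope² = x² + 9²
x = √(26² - 9²) = √595
dx/dt = (rope/x) · d(rope)/dt = (26/√595) · (-7) = -26√595/85 m/s
The boat approaches at 26√595/85 ≈ 7.461 m/s.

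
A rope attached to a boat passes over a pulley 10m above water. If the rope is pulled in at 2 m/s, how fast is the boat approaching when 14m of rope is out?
7√6/6 ≈ 2.858 m/s

rope² = x² + 10²
x = √(14² - 10²) = 4√6
dx/dt = (rope/x) · d(rope)/dt = (14/(4√6)) · (-2) = -7√6/6 m/s
The boat approaches at 7√6/6 ≈ 2.858 m/s.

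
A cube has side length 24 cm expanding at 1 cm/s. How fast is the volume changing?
1728 cm³/s

V = s³
dV/dt = 3s² · ds/dt = 3·24²·1 = 1728 cm³/s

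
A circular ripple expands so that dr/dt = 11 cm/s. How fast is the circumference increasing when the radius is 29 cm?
22π cm/s

C = 2πr
dC/dt = 2π · dr/dt = 2π · 11 = 22π cm/s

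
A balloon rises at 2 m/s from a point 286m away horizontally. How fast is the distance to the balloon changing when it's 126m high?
63√24418/12209 ≈ 0.8063 m/s

z² = 286² + y²
z = √(286² + 126²) = 2√24418
dz/dt = y/z · dy/dt = 126/(2√24418) · 2 = 63√24418/12209 ≈ 0.8063 m/s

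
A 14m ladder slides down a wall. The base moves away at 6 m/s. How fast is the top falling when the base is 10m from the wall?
5√6/2 ≈ 6.124 m/s

x² + y² = 14²
2x·dx/dt + 2y·dy/dt = 0
dy/dt = -x/y · dx/dt = -10/(4√6) · 6 = -5√6/2 m/s
The top is descending at 5√6/2 ≈ 6.124 m/s.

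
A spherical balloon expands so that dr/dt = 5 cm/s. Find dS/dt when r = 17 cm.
680π cm²/s

S = 4πr²
dS/dt = dS/dr · dr/dt = 8πr · 5
At r = 17: dS/dt = 680π cm²/s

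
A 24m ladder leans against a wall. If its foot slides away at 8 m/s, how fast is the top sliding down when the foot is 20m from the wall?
40√11/11 ≈ 12.06 m/s

x² + y² = 24²
2x·dx/dt + 2y·dy/dt = 0
dy/dt = -x/y · dx/dt = -20/(4√11) · 8 = -40√11/11 m/s
The top is descending at 40√11/11 ≈ 12.06 m/s.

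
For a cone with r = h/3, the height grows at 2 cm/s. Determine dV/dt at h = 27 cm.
162π cm³/s

V = (1/3)π(h/3)²h = πh³/27
dV/dt = πh²/9 · 2
At h = 27: dV/dt = 162π cm³/s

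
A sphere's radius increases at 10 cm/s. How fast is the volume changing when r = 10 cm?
4000π cm³/s

V = (4/3)πr³
dV/dt = dV/dr · dr/dt = 4πr² · 10
At r = 10: dV/dt = 4000π cm³/s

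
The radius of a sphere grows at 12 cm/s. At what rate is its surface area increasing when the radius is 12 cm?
1152π cm²/s

S = 4πr²
dS/dt = dS/dr · dr/dt = 8πr · 12
At r = 12: dS/dt = 1152π cm²/s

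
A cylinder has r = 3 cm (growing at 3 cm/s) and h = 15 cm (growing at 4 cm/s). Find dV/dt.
306π cm³/s

V = πr²h
dV/dt = 2πrh·dr/dt + πr²·dh/dt
= 2π(3)(15)(3) + π(3)²(4)
= 306π cm³/s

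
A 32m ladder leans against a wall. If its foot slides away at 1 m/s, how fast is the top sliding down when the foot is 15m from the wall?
15√799/799 ≈ 0.5307 m/s

x² + y² = 32²
2x·dx/dt + 2y·dy/dt = 0
dy/dt = -x/y · dx/dt = -15/√799 · 1 = -15√799/799 m/s
The top is descending at 15√799/799 ≈ 0.5307 m/s.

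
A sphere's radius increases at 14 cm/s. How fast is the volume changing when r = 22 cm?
27104π cm³/s

V = (4/3)πr³
dV/dt = dV/dr · dr/dt = 4πr² · 14
At r = 22: dV/dt = 27104π cm³/s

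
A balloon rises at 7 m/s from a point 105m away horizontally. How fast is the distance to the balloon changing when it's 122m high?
854√25909/25909 ≈ 5.306 m/s

z² = 105² + y²
z = √(105² + 122²) = √25909
dz/dt = y/z · dy/dt = 122/√25909 · 7 = 854√25909/25909 ≈ 5.306 m/s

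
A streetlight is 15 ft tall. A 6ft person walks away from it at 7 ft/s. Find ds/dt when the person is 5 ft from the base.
14/3 ft/s

By similar triangles: 15/(x+s) = 6/s
Solving: s = 6x/9
ds/dt = 6/9 · dx/dt = 2/3 · 7 = 14/3 ft/s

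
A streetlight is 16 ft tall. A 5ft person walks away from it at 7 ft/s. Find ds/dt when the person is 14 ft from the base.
35/11 ft/s

By similar triangles: 16/(x+s) = 5/s
Solving: s = 5x/11
ds/dt = 5/11 · dx/dt = 5/11 · 7 = 35/11 ft/s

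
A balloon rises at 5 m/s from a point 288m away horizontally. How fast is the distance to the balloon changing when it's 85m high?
425√90169/90169 ≈ 1.415 m/s

z² = 288² + y²
z = √(288² + 85²) = √90169
dz/dt = y/z · dy/dt = 85/√90169 · 5 = 425√90169/90169 ≈ 1.415 m/s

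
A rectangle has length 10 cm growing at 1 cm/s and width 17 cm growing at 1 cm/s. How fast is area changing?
27 cm²/s

A = lw
dA/dt = w·dl/dt + l·dw/dt = 17·1 + 10·1 = 27 cm²/s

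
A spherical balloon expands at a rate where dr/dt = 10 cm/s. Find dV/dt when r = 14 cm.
7840π cm³/s

V = (4/3)πr³
dV/dt = dV/dr · dr/dt = 4πr² · 10
At r = 14: dV/dt = 7840π cm³/s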